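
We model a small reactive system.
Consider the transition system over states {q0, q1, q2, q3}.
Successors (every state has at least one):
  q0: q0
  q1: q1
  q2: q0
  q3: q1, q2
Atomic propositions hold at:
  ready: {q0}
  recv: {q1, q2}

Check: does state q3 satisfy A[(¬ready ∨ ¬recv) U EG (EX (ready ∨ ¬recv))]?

Sat(¬ready) = {q1, q2, q3}
Sat(¬recv) = {q0, q3}
Sat(¬ready ∨ ¬recv) = {q0, q1, q2, q3}
Sat(ready ∨ ¬recv) = {q0, q3}
Sat(EX (ready ∨ ¬recv)) = {s : some successor in {q0, q3}} = {q0, q2}
EG (EX (ready ∨ ¬recv)): greatest fixpoint, start Z0 = {q0, q2}, keep only states in Sat with some successor in Z. Already a fixed point.
Sat(EG (EX (ready ∨ ¬recv))) = {q0, q2}
A[(¬ready ∨ ¬recv) U EG (EX (ready ∨ ¬recv))]: least fixpoint, start Z0 = Sat(EG (EX (ready ∨ ¬recv))) = {q0, q2}, add states in Sat(¬ready ∨ ¬recv) with every successor in Z. Already a fixed point.
Sat(A[(¬ready ∨ ¬recv) U EG (EX (ready ∨ ¬recv))]) = {q0, q2}
q3 ∉ Sat(A[(¬ready ∨ ¬recv) U EG (EX (ready ∨ ¬recv))]) = {q0, q2}, so the formula does not hold at q3.

No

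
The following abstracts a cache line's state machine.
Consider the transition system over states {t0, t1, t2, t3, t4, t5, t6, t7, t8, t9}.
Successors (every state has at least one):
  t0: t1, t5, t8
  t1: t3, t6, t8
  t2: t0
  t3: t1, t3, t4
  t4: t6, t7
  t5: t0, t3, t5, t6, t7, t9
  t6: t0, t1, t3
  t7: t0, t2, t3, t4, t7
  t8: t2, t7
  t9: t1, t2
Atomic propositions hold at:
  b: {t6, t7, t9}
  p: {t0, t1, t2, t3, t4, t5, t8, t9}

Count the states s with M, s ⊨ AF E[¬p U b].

Sat(¬p) = {t6, t7}
E[¬p U b]: least fixpoint, start Z0 = Sat(b) = {t6, t7, t9}, add states in Sat(¬p) with some successor in Z. Already a fixed point.
Sat(E[¬p U b]) = {t6, t7, t9}
AF E[¬p U b]: least fixpoint, start Z0 = {t6, t7, t9}, add states with every successor in Z. Z1 = {t4, t6, t7, t9}; fixed.
Sat(AF E[¬p U b]) = {t4, t6, t7, t9}
|Sat(AF E[¬p U b])| = |{t4, t6, t7, t9}| = 4.

4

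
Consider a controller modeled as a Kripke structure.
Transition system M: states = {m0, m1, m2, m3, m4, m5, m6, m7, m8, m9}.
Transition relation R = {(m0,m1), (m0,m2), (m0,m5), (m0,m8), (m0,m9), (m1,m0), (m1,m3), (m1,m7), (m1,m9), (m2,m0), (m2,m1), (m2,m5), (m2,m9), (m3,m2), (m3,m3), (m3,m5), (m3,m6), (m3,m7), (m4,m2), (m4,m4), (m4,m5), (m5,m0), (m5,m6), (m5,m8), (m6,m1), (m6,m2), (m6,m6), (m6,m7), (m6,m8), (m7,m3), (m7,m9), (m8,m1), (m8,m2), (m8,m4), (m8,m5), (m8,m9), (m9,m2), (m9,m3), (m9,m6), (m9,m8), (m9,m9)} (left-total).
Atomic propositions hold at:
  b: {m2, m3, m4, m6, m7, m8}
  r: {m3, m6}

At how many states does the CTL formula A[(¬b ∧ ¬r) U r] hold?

2

Sat(¬b) = {m0, m1, m5, m9}
Sat(¬r) = {m0, m1, m2, m4, m5, m7, m8, m9}
Sat(¬b ∧ ¬r) = {m0, m1, m5, m9}
A[(¬b ∧ ¬r) U r]: least fixpoint, start Z0 = Sat(r) = {m3, m6}, add states in Sat(¬b ∧ ¬r) with every successor in Z. Already a fixed point.
Sat(A[(¬b ∧ ¬r) U r]) = {m3, m6}
|Sat(A[(¬b ∧ ¬r) U r])| = |{m3, m6}| = 2.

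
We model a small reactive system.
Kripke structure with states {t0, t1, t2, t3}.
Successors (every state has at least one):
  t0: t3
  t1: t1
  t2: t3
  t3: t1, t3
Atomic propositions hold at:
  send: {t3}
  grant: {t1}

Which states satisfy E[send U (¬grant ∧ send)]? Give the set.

{t3}

Sat(¬grant) = {t0, t2, t3}
Sat(¬grant ∧ send) = {t3}
E[send U (¬grant ∧ send)]: least fixpoint, start Z0 = Sat((¬grant ∧ send)) = {t3}, add states in Sat(send) with some successor in Z. Already a fixed point.
Sat(E[send U (¬grant ∧ send)]) = {t3}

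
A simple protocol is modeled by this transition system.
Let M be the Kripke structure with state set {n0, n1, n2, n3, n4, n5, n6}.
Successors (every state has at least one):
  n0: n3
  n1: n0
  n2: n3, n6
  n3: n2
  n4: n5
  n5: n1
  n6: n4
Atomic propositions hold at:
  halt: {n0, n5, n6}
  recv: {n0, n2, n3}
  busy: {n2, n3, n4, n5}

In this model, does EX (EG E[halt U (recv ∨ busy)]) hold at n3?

Sat(recv ∨ busy) = {n0, n2, n3, n4, n5}
E[halt U (recv ∨ busy)]: least fixpoint, start Z0 = Sat((recv ∨ busy)) = {n0, n2, n3, n4, n5}, add states in Sat(halt) with some successor in Z. Z1 = {n0, n2, n3, n4, n5, n6}; fixed.
Sat(E[halt U (recv ∨ busy)]) = {n0, n2, n3, n4, n5, n6}
EG E[halt U (recv ∨ busy)]: greatest fixpoint, start Z0 = {n0, n2, n3, n4, n5, n6}, keep only states in Sat with some successor in Z. Z1 = {n0, n2, n3, n4, n6}; Z2 = {n0, n2, n3, n6}; Z3 = {n0, n2, n3}; fixed.
Sat(EG E[halt U (recv ∨ busy)]) = {n0, n2, n3}
Sat(EX (EG E[halt U (recv ∨ busy)])) = {s : some successor in {n0, n2, n3}} = {n0, n1, n2, n3}
n3 ∈ Sat(EX (EG E[halt U (recv ∨ busy)])) = {n0, n1, n2, n3}, so the formula holds at n3.

Yes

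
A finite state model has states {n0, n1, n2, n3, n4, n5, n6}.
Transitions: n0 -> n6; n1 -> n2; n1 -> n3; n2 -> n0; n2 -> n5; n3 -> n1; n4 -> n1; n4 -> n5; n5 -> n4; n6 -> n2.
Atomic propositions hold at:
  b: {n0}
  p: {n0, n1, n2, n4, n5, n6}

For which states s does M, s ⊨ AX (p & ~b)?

{n0, n3, n4, n5, n6}

Sat(~b) = {n1, n2, n3, n4, n5, n6}
Sat(p & ~b) = {n1, n2, n4, n5, n6}
Sat(AX (p & ~b)) = {s : every successor in {n1, n2, n4, n5, n6}} = {n0, n3, n4, n5, n6}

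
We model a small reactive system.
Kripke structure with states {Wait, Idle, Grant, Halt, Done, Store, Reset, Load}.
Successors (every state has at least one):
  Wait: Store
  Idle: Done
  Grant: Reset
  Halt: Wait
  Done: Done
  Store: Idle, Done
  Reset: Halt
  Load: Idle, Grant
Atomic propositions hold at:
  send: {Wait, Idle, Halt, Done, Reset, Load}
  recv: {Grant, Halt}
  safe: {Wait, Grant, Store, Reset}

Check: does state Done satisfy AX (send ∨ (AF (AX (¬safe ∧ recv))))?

Yes

Sat(¬safe) = {Idle, Halt, Done, Load}
Sat(¬safe ∧ recv) = {Halt}
Sat(AX (¬safe ∧ recv)) = {s : every successor in {Halt}} = {Reset}
AF (AX (¬safe ∧ recv)): least fixpoint, start Z0 = {Reset}, add states with every successor in Z. Z1 = {Grant, Reset}; fixed.
Sat(AF (AX (¬safe ∧ recv))) = {Grant, Reset}
Sat(send ∨ (AF (AX (¬safe ∧ recv)))) = {Wait, Idle, Grant, Halt, Done, Reset, Load}
Sat(AX (send ∨ (AF (AX (¬safe ∧ recv))))) = {s : every successor in {Wait, Idle, Grant, Halt, Done, Reset, Load}} = {Idle, Grant, Halt, Done, Store, Reset, Load}
Done ∈ Sat(AX (send ∨ (AF (AX (¬safe ∧ recv))))) = {Idle, Grant, Halt, Done, Store, Reset, Load}, so the formula holds at Done.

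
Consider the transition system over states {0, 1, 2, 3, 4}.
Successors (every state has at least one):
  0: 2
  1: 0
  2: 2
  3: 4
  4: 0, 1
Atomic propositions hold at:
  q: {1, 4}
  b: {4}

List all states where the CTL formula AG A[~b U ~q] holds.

{0, 1, 2}

Sat(~b) = {0, 1, 2, 3}
Sat(~q) = {0, 2, 3}
A[~b U ~q]: least fixpoint, start Z0 = Sat(~q) = {0, 2, 3}, add states in Sat(~b) with every successor in Z. Z1 = {0, 1, 2, 3}; fixed.
Sat(A[~b U ~q]) = {0, 1, 2, 3}
AG A[~b U ~q]: greatest fixpoint, start Z0 = {0, 1, 2, 3}, keep only states in Sat with every successor in Z. Z1 = {0, 1, 2}; fixed.
Sat(AG A[~b U ~q]) = {0, 1, 2}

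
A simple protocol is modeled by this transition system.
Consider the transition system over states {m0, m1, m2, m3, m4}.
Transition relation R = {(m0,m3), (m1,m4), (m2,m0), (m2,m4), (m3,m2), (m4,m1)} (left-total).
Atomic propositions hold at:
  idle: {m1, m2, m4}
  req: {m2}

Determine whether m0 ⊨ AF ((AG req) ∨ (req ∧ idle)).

Yes

AG req: greatest fixpoint, start Z0 = {m2}, keep only states in Sat with every successor in Z. Z1 = ∅; fixed.
Sat(AG req) = ∅
Sat(req ∧ idle) = {m2}
Sat((AG req) ∨ (req ∧ idle)) = {m2}
AF ((AG req) ∨ (req ∧ idle)): least fixpoint, start Z0 = {m2}, add states with every successor in Z. Z1 = {m2, m3}; Z2 = {m0, m2, m3}; fixed.
Sat(AF ((AG req) ∨ (req ∧ idle))) = {m0, m2, m3}
m0 ∈ Sat(AF ((AG req) ∨ (req ∧ idle))) = {m0, m2, m3}, so the formula holds at m0.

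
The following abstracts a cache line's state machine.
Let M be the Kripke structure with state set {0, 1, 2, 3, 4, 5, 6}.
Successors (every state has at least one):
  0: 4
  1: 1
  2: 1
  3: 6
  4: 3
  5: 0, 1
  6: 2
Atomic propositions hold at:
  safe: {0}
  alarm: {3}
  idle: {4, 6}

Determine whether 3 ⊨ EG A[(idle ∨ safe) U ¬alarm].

No

Sat(idle ∨ safe) = {0, 4, 6}
Sat(¬alarm) = {0, 1, 2, 4, 5, 6}
A[(idle ∨ safe) U ¬alarm]: least fixpoint, start Z0 = Sat(¬alarm) = {0, 1, 2, 4, 5, 6}, add states in Sat(idle ∨ safe) with every successor in Z. Already a fixed point.
Sat(A[(idle ∨ safe) U ¬alarm]) = {0, 1, 2, 4, 5, 6}
EG A[(idle ∨ safe) U ¬alarm]: greatest fixpoint, start Z0 = {0, 1, 2, 4, 5, 6}, keep only states in Sat with some successor in Z. Z1 = {0, 1, 2, 5, 6}; Z2 = {1, 2, 5, 6}; fixed.
Sat(EG A[(idle ∨ safe) U ¬alarm]) = {1, 2, 5, 6}
3 ∉ Sat(EG A[(idle ∨ safe) U ¬alarm]) = {1, 2, 5, 6}, so the formula does not hold at 3.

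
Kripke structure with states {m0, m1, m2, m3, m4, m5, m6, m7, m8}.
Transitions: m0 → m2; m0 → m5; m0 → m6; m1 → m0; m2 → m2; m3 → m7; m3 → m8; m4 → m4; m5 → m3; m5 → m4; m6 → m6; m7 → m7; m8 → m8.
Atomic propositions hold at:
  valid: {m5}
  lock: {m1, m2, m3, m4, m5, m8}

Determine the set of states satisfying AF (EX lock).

Sat(EX lock) = {s : some successor in {m1, m2, m3, m4, m5, m8}} = {m0, m2, m3, m4, m5, m8}
AF (EX lock): least fixpoint, start Z0 = {m0, m2, m3, m4, m5, m8}, add states with every successor in Z. Z1 = {m0, m1, m2, m3, m4, m5, m8}; fixed.
Sat(AF (EX lock)) = {m0, m1, m2, m3, m4, m5, m8}

{m0, m1, m2, m3, m4, m5, m8}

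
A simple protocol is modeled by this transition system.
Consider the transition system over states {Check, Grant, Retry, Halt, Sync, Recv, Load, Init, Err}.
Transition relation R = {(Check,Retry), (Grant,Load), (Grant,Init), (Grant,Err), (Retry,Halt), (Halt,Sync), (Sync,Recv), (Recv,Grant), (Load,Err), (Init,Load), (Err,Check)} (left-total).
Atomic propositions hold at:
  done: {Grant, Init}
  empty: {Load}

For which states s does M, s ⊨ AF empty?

{Load, Init}

AF empty: least fixpoint, start Z0 = {Load}, add states with every successor in Z. Z1 = {Load, Init}; fixed.
Sat(AF empty) = {Load, Init}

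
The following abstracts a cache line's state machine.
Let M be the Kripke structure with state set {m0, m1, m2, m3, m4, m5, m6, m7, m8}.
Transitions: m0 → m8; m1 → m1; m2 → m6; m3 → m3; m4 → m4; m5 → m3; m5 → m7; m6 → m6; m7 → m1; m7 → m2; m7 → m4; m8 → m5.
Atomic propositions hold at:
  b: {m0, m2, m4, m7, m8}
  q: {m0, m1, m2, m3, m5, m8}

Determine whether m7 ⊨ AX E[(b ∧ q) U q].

Sat(b ∧ q) = {m0, m2, m8}
E[(b ∧ q) U q]: least fixpoint, start Z0 = Sat(q) = {m0, m1, m2, m3, m5, m8}, add states in Sat(b ∧ q) with some successor in Z. Already a fixed point.
Sat(E[(b ∧ q) U q]) = {m0, m1, m2, m3, m5, m8}
Sat(AX E[(b ∧ q) U q]) = {s : every successor in {m0, m1, m2, m3, m5, m8}} = {m0, m1, m3, m8}
m7 ∉ Sat(AX E[(b ∧ q) U q]) = {m0, m1, m3, m8}, so the formula does not hold at m7.

No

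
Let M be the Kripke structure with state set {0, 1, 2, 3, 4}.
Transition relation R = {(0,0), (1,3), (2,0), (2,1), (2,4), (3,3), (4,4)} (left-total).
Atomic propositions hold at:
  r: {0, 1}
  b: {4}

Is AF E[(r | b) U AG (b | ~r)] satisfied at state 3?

Sat(r | b) = {0, 1, 4}
Sat(~r) = {2, 3, 4}
Sat(b | ~r) = {2, 3, 4}
AG (b | ~r): greatest fixpoint, start Z0 = {2, 3, 4}, keep only states in Sat with every successor in Z. Z1 = {3, 4}; fixed.
Sat(AG (b | ~r)) = {3, 4}
E[(r | b) U AG (b | ~r)]: least fixpoint, start Z0 = Sat(AG (b | ~r)) = {3, 4}, add states in Sat(r | b) with some successor in Z. Z1 = {1, 3, 4}; fixed.
Sat(E[(r | b) U AG (b | ~r)]) = {1, 3, 4}
AF E[(r | b) U AG (b | ~r)]: least fixpoint, start Z0 = {1, 3, 4}, add states with every successor in Z. Already a fixed point.
Sat(AF E[(r | b) U AG (b | ~r)]) = {1, 3, 4}
3 ∈ Sat(AF E[(r | b) U AG (b | ~r)]) = {1, 3, 4}, so the formula holds at 3.

Yes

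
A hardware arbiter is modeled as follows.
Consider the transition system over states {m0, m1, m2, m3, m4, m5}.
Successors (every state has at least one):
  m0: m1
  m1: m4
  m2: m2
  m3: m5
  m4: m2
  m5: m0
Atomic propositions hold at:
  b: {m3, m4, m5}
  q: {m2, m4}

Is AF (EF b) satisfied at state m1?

EF b: least fixpoint, start Z0 = {m3, m4, m5}, add states with some successor in Z. Z1 = {m1, m3, m4, m5}; Z2 = {m0, m1, m3, m4, m5}; fixed.
Sat(EF b) = {m0, m1, m3, m4, m5}
AF (EF b): least fixpoint, start Z0 = {m0, m1, m3, m4, m5}, add states with every successor in Z. Already a fixed point.
Sat(AF (EF b)) = {m0, m1, m3, m4, m5}
m1 ∈ Sat(AF (EF b)) = {m0, m1, m3, m4, m5}, so the formula holds at m1.

Yes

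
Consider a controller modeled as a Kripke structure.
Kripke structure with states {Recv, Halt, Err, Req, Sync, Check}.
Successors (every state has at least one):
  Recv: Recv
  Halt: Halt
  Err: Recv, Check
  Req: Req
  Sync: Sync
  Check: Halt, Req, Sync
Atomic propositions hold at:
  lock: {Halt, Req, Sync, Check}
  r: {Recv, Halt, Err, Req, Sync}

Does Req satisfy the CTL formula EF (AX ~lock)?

No

Sat(~lock) = {Recv, Err}
Sat(AX ~lock) = {s : every successor in {Recv, Err}} = {Recv}
EF (AX ~lock): least fixpoint, start Z0 = {Recv}, add states with some successor in Z. Z1 = {Recv, Err}; fixed.
Sat(EF (AX ~lock)) = {Recv, Err}
Req ∉ Sat(EF (AX ~lock)) = {Recv, Err}, so the formula does not hold at Req.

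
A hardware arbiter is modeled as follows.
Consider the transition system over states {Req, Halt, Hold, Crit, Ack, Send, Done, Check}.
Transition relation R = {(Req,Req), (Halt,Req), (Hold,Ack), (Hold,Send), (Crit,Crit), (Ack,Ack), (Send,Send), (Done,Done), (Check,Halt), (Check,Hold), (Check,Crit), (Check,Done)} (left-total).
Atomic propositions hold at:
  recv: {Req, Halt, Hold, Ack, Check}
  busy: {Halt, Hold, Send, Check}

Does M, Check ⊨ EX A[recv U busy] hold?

Yes

A[recv U busy]: least fixpoint, start Z0 = Sat(busy) = {Halt, Hold, Send, Check}, add states in Sat(recv) with every successor in Z. Already a fixed point.
Sat(A[recv U busy]) = {Halt, Hold, Send, Check}
Sat(EX A[recv U busy]) = {s : some successor in {Halt, Hold, Send, Check}} = {Hold, Send, Check}
Check ∈ Sat(EX A[recv U busy]) = {Hold, Send, Check}, so the formula holds at Check.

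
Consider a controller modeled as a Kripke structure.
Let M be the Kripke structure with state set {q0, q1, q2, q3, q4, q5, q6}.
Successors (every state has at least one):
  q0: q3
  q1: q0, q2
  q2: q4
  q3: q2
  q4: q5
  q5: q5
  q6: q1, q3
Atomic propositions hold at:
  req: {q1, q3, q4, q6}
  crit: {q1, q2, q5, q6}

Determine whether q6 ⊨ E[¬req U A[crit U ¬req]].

No

Sat(¬req) = {q0, q2, q5}
A[crit U ¬req]: least fixpoint, start Z0 = Sat(¬req) = {q0, q2, q5}, add states in Sat(crit) with every successor in Z. Z1 = {q0, q1, q2, q5}; fixed.
Sat(A[crit U ¬req]) = {q0, q1, q2, q5}
E[¬req U A[crit U ¬req]]: least fixpoint, start Z0 = Sat(A[crit U ¬req]) = {q0, q1, q2, q5}, add states in Sat(¬req) with some successor in Z. Already a fixed point.
Sat(E[¬req U A[crit U ¬req]]) = {q0, q1, q2, q5}
q6 ∉ Sat(E[¬req U A[crit U ¬req]]) = {q0, q1, q2, q5}, so the formula does not hold at q6.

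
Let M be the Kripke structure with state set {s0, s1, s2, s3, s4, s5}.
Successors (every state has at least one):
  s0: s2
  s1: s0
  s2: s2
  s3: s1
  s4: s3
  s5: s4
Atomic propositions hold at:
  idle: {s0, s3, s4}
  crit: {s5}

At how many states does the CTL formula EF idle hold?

EF idle: least fixpoint, start Z0 = {s0, s3, s4}, add states with some successor in Z. Z1 = {s0, s1, s3, s4, s5}; fixed.
Sat(EF idle) = {s0, s1, s3, s4, s5}
|Sat(EF idle)| = |{s0, s1, s3, s4, s5}| = 5.

5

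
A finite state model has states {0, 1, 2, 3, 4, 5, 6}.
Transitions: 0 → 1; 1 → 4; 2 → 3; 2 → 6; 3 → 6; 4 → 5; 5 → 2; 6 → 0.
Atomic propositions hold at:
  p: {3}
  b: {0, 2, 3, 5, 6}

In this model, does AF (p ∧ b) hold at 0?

No

Sat(p ∧ b) = {3}
AF (p ∧ b): least fixpoint, start Z0 = {3}, add states with every successor in Z. Already a fixed point.
Sat(AF (p ∧ b)) = {3}
0 ∉ Sat(AF (p ∧ b)) = {3}, so the formula does not hold at 0.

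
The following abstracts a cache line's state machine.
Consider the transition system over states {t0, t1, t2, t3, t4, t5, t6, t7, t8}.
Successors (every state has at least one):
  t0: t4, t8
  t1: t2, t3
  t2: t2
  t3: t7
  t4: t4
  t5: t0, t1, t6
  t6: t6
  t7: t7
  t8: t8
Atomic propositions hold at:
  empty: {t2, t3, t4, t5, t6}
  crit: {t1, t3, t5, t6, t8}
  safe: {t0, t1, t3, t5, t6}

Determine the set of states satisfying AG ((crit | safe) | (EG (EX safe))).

{t6, t8}

Sat(crit | safe) = {t0, t1, t3, t5, t6, t8}
Sat(EX safe) = {s : some successor in {t0, t1, t3, t5, t6}} = {t1, t5, t6}
EG (EX safe): greatest fixpoint, start Z0 = {t1, t5, t6}, keep only states in Sat with some successor in Z. Z1 = {t5, t6}; fixed.
Sat(EG (EX safe)) = {t5, t6}
Sat((crit | safe) | (EG (EX safe))) = {t0, t1, t3, t5, t6, t8}
AG ((crit | safe) | (EG (EX safe))): greatest fixpoint, start Z0 = {t0, t1, t3, t5, t6, t8}, keep only states in Sat with every successor in Z. Z1 = {t5, t6, t8}; Z2 = {t6, t8}; fixed.
Sat(AG ((crit | safe) | (EG (EX safe)))) = {t6, t8}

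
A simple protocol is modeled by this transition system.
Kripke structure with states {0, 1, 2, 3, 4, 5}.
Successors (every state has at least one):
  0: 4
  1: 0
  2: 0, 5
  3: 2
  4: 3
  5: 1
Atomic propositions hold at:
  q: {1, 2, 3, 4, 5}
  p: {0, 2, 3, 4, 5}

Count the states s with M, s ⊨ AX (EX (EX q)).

Sat(EX q) = {s : some successor in {1, 2, 3, 4, 5}} = {0, 2, 3, 4, 5}
Sat(EX (EX q)) = {s : some successor in {0, 2, 3, 4, 5}} = {0, 1, 2, 3, 4}
Sat(AX (EX (EX q))) = {s : every successor in {0, 1, 2, 3, 4}} = {0, 1, 3, 4, 5}
|Sat(AX (EX (EX q)))| = |{0, 1, 3, 4, 5}| = 5.

5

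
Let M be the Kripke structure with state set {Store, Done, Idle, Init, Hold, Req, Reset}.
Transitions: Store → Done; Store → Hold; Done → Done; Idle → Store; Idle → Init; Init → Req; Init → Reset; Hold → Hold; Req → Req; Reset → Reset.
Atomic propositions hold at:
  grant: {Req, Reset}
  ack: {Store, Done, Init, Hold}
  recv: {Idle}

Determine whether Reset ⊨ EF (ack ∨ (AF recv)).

No

AF recv: least fixpoint, start Z0 = {Idle}, add states with every successor in Z. Already a fixed point.
Sat(AF recv) = {Idle}
Sat(ack ∨ (AF recv)) = {Store, Done, Idle, Init, Hold}
EF (ack ∨ (AF recv)): least fixpoint, start Z0 = {Store, Done, Idle, Init, Hold}, add states with some successor in Z. Already a fixed point.
Sat(EF (ack ∨ (AF recv))) = {Store, Done, Idle, Init, Hold}
Reset ∉ Sat(EF (ack ∨ (AF recv))) = {Store, Done, Idle, Init, Hold}, so the formula does not hold at Reset.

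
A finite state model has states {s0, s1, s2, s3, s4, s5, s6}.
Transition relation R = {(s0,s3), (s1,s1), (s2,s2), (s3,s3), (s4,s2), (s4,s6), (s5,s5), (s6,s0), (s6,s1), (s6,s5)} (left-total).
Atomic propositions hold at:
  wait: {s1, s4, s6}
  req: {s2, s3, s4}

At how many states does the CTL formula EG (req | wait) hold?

Sat(req | wait) = {s1, s2, s3, s4, s6}
EG (req | wait): greatest fixpoint, start Z0 = {s1, s2, s3, s4, s6}, keep only states in Sat with some successor in Z. Already a fixed point.
Sat(EG (req | wait)) = {s1, s2, s3, s4, s6}
|Sat(EG (req | wait))| = |{s1, s2, s3, s4, s6}| = 5.

5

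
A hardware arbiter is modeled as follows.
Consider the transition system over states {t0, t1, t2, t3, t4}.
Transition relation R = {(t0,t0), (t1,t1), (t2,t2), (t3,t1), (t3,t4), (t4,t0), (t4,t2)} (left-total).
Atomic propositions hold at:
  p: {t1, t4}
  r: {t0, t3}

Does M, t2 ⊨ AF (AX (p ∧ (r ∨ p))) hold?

Sat(r ∨ p) = {t0, t1, t3, t4}
Sat(p ∧ (r ∨ p)) = {t1, t4}
Sat(AX (p ∧ (r ∨ p))) = {s : every successor in {t1, t4}} = {t1, t3}
AF (AX (p ∧ (r ∨ p))): least fixpoint, start Z0 = {t1, t3}, add states with every successor in Z. Already a fixed point.
Sat(AF (AX (p ∧ (r ∨ p)))) = {t1, t3}
t2 ∉ Sat(AF (AX (p ∧ (r ∨ p)))) = {t1, t3}, so the formula does not hold at t2.

No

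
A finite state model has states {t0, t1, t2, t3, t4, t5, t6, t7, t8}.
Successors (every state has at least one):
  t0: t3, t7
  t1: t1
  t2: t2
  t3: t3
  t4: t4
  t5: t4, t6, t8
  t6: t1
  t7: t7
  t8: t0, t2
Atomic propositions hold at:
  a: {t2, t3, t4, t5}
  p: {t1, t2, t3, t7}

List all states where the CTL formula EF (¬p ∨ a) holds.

Sat(¬p) = {t0, t4, t5, t6, t8}
Sat(¬p ∨ a) = {t0, t2, t3, t4, t5, t6, t8}
EF (¬p ∨ a): least fixpoint, start Z0 = {t0, t2, t3, t4, t5, t6, t8}, add states with some successor in Z. Already a fixed point.
Sat(EF (¬p ∨ a)) = {t0, t2, t3, t4, t5, t6, t8}

{t0, t2, t3, t4, t5, t6, t8}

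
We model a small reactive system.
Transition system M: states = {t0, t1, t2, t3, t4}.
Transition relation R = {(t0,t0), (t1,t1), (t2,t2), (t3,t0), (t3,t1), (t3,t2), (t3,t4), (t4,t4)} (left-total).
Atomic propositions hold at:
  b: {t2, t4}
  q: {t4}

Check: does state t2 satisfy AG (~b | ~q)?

Sat(~b) = {t0, t1, t3}
Sat(~q) = {t0, t1, t2, t3}
Sat(~b | ~q) = {t0, t1, t2, t3}
AG (~b | ~q): greatest fixpoint, start Z0 = {t0, t1, t2, t3}, keep only states in Sat with every successor in Z. Z1 = {t0, t1, t2}; fixed.
Sat(AG (~b | ~q)) = {t0, t1, t2}
t2 ∈ Sat(AG (~b | ~q)) = {t0, t1, t2}, so the formula holds at t2.

Yes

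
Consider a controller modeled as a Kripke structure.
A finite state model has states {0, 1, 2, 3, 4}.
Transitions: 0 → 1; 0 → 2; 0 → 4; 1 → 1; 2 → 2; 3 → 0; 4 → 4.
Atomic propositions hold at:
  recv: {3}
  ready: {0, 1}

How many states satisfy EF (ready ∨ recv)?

3

Sat(ready ∨ recv) = {0, 1, 3}
EF (ready ∨ recv): least fixpoint, start Z0 = {0, 1, 3}, add states with some successor in Z. Already a fixed point.
Sat(EF (ready ∨ recv)) = {0, 1, 3}
|Sat(EF (ready ∨ recv))| = |{0, 1, 3}| = 3.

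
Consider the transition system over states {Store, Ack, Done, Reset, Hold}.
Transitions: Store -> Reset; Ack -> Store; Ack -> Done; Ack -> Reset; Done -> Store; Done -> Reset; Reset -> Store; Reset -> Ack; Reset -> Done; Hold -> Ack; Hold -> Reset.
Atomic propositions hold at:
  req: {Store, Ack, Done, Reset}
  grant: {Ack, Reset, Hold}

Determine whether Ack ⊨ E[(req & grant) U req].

Yes

Sat(req & grant) = {Ack, Reset}
E[(req & grant) U req]: least fixpoint, start Z0 = Sat(req) = {Store, Ack, Done, Reset}, add states in Sat(req & grant) with some successor in Z. Already a fixed point.
Sat(E[(req & grant) U req]) = {Store, Ack, Done, Reset}
Ack ∈ Sat(E[(req & grant) U req]) = {Store, Ack, Done, Reset}, so the formula holds at Ack.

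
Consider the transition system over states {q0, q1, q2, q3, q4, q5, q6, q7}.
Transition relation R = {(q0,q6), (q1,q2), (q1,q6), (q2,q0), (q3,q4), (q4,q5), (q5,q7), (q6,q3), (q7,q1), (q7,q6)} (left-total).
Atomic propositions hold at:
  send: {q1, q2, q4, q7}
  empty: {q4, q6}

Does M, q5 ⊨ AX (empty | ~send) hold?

No

Sat(~send) = {q0, q3, q5, q6}
Sat(empty | ~send) = {q0, q3, q4, q5, q6}
Sat(AX (empty | ~send)) = {s : every successor in {q0, q3, q4, q5, q6}} = {q0, q2, q3, q4, q6}
q5 ∉ Sat(AX (empty | ~send)) = {q0, q2, q3, q4, q6}, so the formula does not hold at q5.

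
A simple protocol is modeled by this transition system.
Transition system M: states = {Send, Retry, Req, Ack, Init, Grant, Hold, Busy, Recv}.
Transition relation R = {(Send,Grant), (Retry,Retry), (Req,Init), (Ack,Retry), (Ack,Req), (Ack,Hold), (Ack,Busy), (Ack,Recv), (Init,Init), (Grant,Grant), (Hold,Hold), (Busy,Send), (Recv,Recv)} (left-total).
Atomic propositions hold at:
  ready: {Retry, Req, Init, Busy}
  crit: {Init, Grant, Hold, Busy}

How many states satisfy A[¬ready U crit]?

5

Sat(¬ready) = {Send, Ack, Grant, Hold, Recv}
A[¬ready U crit]: least fixpoint, start Z0 = Sat(crit) = {Init, Grant, Hold, Busy}, add states in Sat(¬ready) with every successor in Z. Z1 = {Send, Init, Grant, Hold, Busy}; fixed.
Sat(A[¬ready U crit]) = {Send, Init, Grant, Hold, Busy}
|Sat(A[¬ready U crit])| = |{Send, Init, Grant, Hold, Busy}| = 5.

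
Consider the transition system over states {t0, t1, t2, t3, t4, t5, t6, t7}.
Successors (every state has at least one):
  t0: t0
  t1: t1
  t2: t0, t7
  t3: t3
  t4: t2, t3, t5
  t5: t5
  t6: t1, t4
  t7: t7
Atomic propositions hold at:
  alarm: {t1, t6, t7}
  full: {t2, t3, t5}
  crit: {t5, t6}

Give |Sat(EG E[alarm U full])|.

2

E[alarm U full]: least fixpoint, start Z0 = Sat(full) = {t2, t3, t5}, add states in Sat(alarm) with some successor in Z. Already a fixed point.
Sat(E[alarm U full]) = {t2, t3, t5}
EG E[alarm U full]: greatest fixpoint, start Z0 = {t2, t3, t5}, keep only states in Sat with some successor in Z. Z1 = {t3, t5}; fixed.
Sat(EG E[alarm U full]) = {t3, t5}
|Sat(EG E[alarm U full])| = |{t3, t5}| = 2.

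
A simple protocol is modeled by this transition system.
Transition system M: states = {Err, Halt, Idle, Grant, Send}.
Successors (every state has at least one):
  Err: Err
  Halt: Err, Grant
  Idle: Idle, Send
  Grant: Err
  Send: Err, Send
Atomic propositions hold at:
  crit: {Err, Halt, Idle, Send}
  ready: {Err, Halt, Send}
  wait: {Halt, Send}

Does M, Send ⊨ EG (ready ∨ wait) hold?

Sat(ready ∨ wait) = {Err, Halt, Send}
EG (ready ∨ wait): greatest fixpoint, start Z0 = {Err, Halt, Send}, keep only states in Sat with some successor in Z. Already a fixed point.
Sat(EG (ready ∨ wait)) = {Err, Halt, Send}
Send ∈ Sat(EG (ready ∨ wait)) = {Err, Halt, Send}, so the formula holds at Send.

Yes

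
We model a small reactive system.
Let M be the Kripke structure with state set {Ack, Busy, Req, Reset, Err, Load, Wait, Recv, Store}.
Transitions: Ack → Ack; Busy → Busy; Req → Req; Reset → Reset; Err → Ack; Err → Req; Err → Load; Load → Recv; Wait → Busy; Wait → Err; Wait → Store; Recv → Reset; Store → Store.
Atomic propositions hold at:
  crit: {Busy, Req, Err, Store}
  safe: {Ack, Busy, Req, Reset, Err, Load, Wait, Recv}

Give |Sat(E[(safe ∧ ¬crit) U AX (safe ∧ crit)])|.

3

Sat(¬crit) = {Ack, Reset, Load, Wait, Recv}
Sat(safe ∧ ¬crit) = {Ack, Reset, Load, Wait, Recv}
Sat(safe ∧ crit) = {Busy, Req, Err}
Sat(AX (safe ∧ crit)) = {s : every successor in {Busy, Req, Err}} = {Busy, Req}
E[(safe ∧ ¬crit) U AX (safe ∧ crit)]: least fixpoint, start Z0 = Sat(AX (safe ∧ crit)) = {Busy, Req}, add states in Sat(safe ∧ ¬crit) with some successor in Z. Z1 = {Busy, Req, Wait}; fixed.
Sat(E[(safe ∧ ¬crit) U AX (safe ∧ crit)]) = {Busy, Req, Wait}
|Sat(E[(safe ∧ ¬crit) U AX (safe ∧ crit)])| = |{Busy, Req, Wait}| = 3.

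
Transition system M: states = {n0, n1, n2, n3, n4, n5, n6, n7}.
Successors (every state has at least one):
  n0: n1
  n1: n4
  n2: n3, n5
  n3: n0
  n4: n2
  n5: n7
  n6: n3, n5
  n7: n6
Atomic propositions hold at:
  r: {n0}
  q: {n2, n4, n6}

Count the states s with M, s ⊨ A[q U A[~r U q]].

Sat(~r) = {n1, n2, n3, n4, n5, n6, n7}
A[~r U q]: least fixpoint, start Z0 = Sat(q) = {n2, n4, n6}, add states in Sat(~r) with every successor in Z. Z1 = {n1, n2, n4, n6, n7}; Z2 = {n1, n2, n4, n5, n6, n7}; fixed.
Sat(A[~r U q]) = {n1, n2, n4, n5, n6, n7}
A[q U A[~r U q]]: least fixpoint, start Z0 = Sat(A[~r U q]) = {n1, n2, n4, n5, n6, n7}, add states in Sat(q) with every successor in Z. Already a fixed point.
Sat(A[q U A[~r U q]]) = {n1, n2, n4, n5, n6, n7}
|Sat(A[q U A[~r U q]])| = |{n1, n2, n4, n5, n6, n7}| = 6.

6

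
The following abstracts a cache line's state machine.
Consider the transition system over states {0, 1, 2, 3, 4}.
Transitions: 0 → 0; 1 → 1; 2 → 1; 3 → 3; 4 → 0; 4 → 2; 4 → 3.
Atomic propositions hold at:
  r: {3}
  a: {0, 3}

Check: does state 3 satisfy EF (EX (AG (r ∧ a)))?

Sat(r ∧ a) = {3}
AG (r ∧ a): greatest fixpoint, start Z0 = {3}, keep only states in Sat with every successor in Z. Already a fixed point.
Sat(AG (r ∧ a)) = {3}
Sat(EX (AG (r ∧ a))) = {s : some successor in {3}} = {3, 4}
EF (EX (AG (r ∧ a))): least fixpoint, start Z0 = {3, 4}, add states with some successor in Z. Already a fixed point.
Sat(EF (EX (AG (r ∧ a)))) = {3, 4}
3 ∈ Sat(EF (EX (AG (r ∧ a)))) = {3, 4}, so the formula holds at 3.

Yes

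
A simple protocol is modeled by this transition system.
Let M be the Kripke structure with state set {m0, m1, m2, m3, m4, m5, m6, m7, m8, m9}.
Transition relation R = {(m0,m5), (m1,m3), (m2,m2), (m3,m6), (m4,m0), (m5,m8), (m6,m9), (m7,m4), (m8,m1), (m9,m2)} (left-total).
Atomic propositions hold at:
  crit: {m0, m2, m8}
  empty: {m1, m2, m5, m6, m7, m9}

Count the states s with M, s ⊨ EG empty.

3

EG empty: greatest fixpoint, start Z0 = {m1, m2, m5, m6, m7, m9}, keep only states in Sat with some successor in Z. Z1 = {m2, m6, m9}; fixed.
Sat(EG empty) = {m2, m6, m9}
|Sat(EG empty)| = |{m2, m6, m9}| = 3.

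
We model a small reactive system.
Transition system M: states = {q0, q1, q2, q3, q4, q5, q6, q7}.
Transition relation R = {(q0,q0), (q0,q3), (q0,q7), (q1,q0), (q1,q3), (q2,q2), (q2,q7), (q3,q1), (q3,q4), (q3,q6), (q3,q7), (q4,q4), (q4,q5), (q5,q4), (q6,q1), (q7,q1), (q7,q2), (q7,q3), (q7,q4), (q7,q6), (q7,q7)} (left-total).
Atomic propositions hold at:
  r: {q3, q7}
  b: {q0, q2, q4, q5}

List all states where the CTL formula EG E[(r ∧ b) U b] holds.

{q0, q2, q4, q5}

Sat(r ∧ b) = ∅
E[(r ∧ b) U b]: least fixpoint, start Z0 = Sat(b) = {q0, q2, q4, q5}, add states in Sat(r ∧ b) with some successor in Z. Already a fixed point.
Sat(E[(r ∧ b) U b]) = {q0, q2, q4, q5}
EG E[(r ∧ b) U b]: greatest fixpoint, start Z0 = {q0, q2, q4, q5}, keep only states in Sat with some successor in Z. Already a fixed point.
Sat(EG E[(r ∧ b) U b]) = {q0, q2, q4, q5}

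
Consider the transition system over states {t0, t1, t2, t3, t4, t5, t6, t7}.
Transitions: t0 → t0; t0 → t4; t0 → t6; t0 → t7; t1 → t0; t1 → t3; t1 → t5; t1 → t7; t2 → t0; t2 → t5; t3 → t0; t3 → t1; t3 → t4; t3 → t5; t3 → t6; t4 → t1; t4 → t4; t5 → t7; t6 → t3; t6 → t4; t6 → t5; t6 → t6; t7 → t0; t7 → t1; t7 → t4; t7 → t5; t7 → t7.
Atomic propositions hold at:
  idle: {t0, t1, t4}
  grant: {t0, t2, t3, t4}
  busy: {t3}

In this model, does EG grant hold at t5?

No

EG grant: greatest fixpoint, start Z0 = {t0, t2, t3, t4}, keep only states in Sat with some successor in Z. Already a fixed point.
Sat(EG grant) = {t0, t2, t3, t4}
t5 ∉ Sat(EG grant) = {t0, t2, t3, t4}, so the formula does not hold at t5.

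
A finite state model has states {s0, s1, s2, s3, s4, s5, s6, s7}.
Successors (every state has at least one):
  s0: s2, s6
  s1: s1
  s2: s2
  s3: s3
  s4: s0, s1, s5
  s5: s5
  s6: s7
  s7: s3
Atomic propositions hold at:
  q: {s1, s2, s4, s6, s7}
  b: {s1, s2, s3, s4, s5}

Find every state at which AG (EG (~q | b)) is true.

Sat(~q) = {s0, s3, s5}
Sat(~q | b) = {s0, s1, s2, s3, s4, s5}
EG (~q | b): greatest fixpoint, start Z0 = {s0, s1, s2, s3, s4, s5}, keep only states in Sat with some successor in Z. Already a fixed point.
Sat(EG (~q | b)) = {s0, s1, s2, s3, s4, s5}
AG (EG (~q | b)): greatest fixpoint, start Z0 = {s0, s1, s2, s3, s4, s5}, keep only states in Sat with every successor in Z. Z1 = {s1, s2, s3, s4, s5}; Z2 = {s1, s2, s3, s5}; fixed.
Sat(AG (EG (~q | b))) = {s1, s2, s3, s5}

{s1, s2, s3, s5}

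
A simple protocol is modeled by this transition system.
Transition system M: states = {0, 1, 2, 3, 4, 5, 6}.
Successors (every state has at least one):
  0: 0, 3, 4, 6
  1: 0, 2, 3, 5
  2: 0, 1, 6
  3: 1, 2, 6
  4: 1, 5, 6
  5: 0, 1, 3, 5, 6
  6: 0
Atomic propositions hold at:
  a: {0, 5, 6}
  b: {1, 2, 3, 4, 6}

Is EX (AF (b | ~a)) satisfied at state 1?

Sat(~a) = {1, 2, 3, 4}
Sat(b | ~a) = {1, 2, 3, 4, 6}
AF (b | ~a): least fixpoint, start Z0 = {1, 2, 3, 4, 6}, add states with every successor in Z. Already a fixed point.
Sat(AF (b | ~a)) = {1, 2, 3, 4, 6}
Sat(EX (AF (b | ~a))) = {s : some successor in {1, 2, 3, 4, 6}} = {0, 1, 2, 3, 4, 5}
1 ∈ Sat(EX (AF (b | ~a))) = {0, 1, 2, 3, 4, 5}, so the formula holds at 1.

Yes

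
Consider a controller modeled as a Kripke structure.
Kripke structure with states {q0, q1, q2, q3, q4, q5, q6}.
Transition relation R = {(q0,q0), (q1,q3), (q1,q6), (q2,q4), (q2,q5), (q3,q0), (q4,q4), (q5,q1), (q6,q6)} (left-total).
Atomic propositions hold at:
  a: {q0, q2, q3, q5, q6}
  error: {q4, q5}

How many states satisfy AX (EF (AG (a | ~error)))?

Sat(~error) = {q0, q1, q2, q3, q6}
Sat(a | ~error) = {q0, q1, q2, q3, q5, q6}
AG (a | ~error): greatest fixpoint, start Z0 = {q0, q1, q2, q3, q5, q6}, keep only states in Sat with every successor in Z. Z1 = {q0, q1, q3, q5, q6}; fixed.
Sat(AG (a | ~error)) = {q0, q1, q3, q5, q6}
EF (AG (a | ~error)): least fixpoint, start Z0 = {q0, q1, q3, q5, q6}, add states with some successor in Z. Z1 = {q0, q1, q2, q3, q5, q6}; fixed.
Sat(EF (AG (a | ~error))) = {q0, q1, q2, q3, q5, q6}
Sat(AX (EF (AG (a | ~error)))) = {s : every successor in {q0, q1, q2, q3, q5, q6}} = {q0, q1, q3, q5, q6}
|Sat(AX (EF (AG (a | ~error))))| = |{q0, q1, q3, q5, q6}| = 5.

5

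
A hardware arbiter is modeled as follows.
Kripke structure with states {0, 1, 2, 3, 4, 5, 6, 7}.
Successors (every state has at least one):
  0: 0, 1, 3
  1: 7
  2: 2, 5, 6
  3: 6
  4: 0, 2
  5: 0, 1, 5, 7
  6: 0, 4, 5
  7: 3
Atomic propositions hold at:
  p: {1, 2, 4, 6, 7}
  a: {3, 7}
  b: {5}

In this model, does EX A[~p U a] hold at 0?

Yes

Sat(~p) = {0, 3, 5}
A[~p U a]: least fixpoint, start Z0 = Sat(a) = {3, 7}, add states in Sat(~p) with every successor in Z. Already a fixed point.
Sat(A[~p U a]) = {3, 7}
Sat(EX A[~p U a]) = {s : some successor in {3, 7}} = {0, 1, 5, 7}
0 ∈ Sat(EX A[~p U a]) = {0, 1, 5, 7}, so the formula holds at 0.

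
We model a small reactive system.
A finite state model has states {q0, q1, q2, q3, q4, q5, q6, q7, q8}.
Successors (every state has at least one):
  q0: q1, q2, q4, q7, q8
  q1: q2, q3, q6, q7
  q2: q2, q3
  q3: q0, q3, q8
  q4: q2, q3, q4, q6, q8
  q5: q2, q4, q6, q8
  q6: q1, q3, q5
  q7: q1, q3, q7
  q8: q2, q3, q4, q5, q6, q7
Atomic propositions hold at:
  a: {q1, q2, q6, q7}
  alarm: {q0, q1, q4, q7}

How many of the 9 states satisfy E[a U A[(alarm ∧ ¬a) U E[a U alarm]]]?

5

Sat(¬a) = {q0, q3, q4, q5, q8}
Sat(alarm ∧ ¬a) = {q0, q4}
E[a U alarm]: least fixpoint, start Z0 = Sat(alarm) = {q0, q1, q4, q7}, add states in Sat(a) with some successor in Z. Z1 = {q0, q1, q4, q6, q7}; fixed.
Sat(E[a U alarm]) = {q0, q1, q4, q6, q7}
A[(alarm ∧ ¬a) U E[a U alarm]]: least fixpoint, start Z0 = Sat(E[a U alarm]) = {q0, q1, q4, q6, q7}, add states in Sat(alarm ∧ ¬a) with every successor in Z. Already a fixed point.
Sat(A[(alarm ∧ ¬a) U E[a U alarm]]) = {q0, q1, q4, q6, q7}
E[a U A[(alarm ∧ ¬a) U E[a U alarm]]]: least fixpoint, start Z0 = Sat(A[(alarm ∧ ¬a) U E[a U alarm]]) = {q0, q1, q4, q6, q7}, add states in Sat(a) with some successor in Z. Already a fixed point.
Sat(E[a U A[(alarm ∧ ¬a) U E[a U alarm]]]) = {q0, q1, q4, q6, q7}
|Sat(E[a U A[(alarm ∧ ¬a) U E[a U alarm]]])| = |{q0, q1, q4, q6, q7}| = 5.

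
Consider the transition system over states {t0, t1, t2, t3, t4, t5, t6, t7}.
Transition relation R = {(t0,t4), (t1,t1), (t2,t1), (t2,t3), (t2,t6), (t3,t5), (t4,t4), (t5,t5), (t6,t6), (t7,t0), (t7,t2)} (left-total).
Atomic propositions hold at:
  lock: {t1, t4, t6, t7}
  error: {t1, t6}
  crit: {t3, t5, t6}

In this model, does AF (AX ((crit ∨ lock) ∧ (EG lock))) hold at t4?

Sat(crit ∨ lock) = {t1, t3, t4, t5, t6, t7}
EG lock: greatest fixpoint, start Z0 = {t1, t4, t6, t7}, keep only states in Sat with some successor in Z. Z1 = {t1, t4, t6}; fixed.
Sat(EG lock) = {t1, t4, t6}
Sat((crit ∨ lock) ∧ (EG lock)) = {t1, t4, t6}
Sat(AX ((crit ∨ lock) ∧ (EG lock))) = {s : every successor in {t1, t4, t6}} = {t0, t1, t4, t6}
AF (AX ((crit ∨ lock) ∧ (EG lock))): least fixpoint, start Z0 = {t0, t1, t4, t6}, add states with every successor in Z. Already a fixed point.
Sat(AF (AX ((crit ∨ lock) ∧ (EG lock)))) = {t0, t1, t4, t6}
t4 ∈ Sat(AF (AX ((crit ∨ lock) ∧ (EG lock)))) = {t0, t1, t4, t6}, so the formula holds at t4.

Yes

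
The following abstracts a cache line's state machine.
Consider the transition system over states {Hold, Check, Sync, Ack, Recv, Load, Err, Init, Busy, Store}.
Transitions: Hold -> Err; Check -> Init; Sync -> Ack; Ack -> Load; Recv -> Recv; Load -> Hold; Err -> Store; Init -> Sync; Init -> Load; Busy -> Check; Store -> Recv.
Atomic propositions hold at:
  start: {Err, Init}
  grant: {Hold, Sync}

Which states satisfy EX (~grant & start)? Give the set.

Sat(~grant) = {Check, Ack, Recv, Load, Err, Init, Busy, Store}
Sat(~grant & start) = {Err, Init}
Sat(EX (~grant & start)) = {s : some successor in {Err, Init}} = {Hold, Check}

{Hold, Check}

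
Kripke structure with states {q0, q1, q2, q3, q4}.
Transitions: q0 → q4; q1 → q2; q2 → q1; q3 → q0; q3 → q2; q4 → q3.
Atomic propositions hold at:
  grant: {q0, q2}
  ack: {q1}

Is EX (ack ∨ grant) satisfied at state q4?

Sat(ack ∨ grant) = {q0, q1, q2}
Sat(EX (ack ∨ grant)) = {s : some successor in {q0, q1, q2}} = {q1, q2, q3}
q4 ∉ Sat(EX (ack ∨ grant)) = {q1, q2, q3}, so the formula does not hold at q4.

No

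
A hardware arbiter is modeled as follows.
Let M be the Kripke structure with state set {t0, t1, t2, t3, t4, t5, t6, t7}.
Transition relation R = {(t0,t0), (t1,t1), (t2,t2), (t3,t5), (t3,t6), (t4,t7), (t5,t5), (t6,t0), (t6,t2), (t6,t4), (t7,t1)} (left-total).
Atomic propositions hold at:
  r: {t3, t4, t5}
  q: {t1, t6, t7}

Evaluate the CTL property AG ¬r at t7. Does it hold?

Sat(¬r) = {t0, t1, t2, t6, t7}
AG ¬r: greatest fixpoint, start Z0 = {t0, t1, t2, t6, t7}, keep only states in Sat with every successor in Z. Z1 = {t0, t1, t2, t7}; fixed.
Sat(AG ¬r) = {t0, t1, t2, t7}
t7 ∈ Sat(AG ¬r) = {t0, t1, t2, t7}, so the formula holds at t7.

Yes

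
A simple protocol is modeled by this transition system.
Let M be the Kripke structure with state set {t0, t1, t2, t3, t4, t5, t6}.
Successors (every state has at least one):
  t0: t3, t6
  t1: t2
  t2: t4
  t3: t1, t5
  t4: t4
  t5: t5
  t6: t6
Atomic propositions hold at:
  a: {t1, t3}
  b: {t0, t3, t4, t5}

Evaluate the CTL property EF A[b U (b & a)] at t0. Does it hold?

Yes

Sat(b & a) = {t3}
A[b U (b & a)]: least fixpoint, start Z0 = Sat((b & a)) = {t3}, add states in Sat(b) with every successor in Z. Already a fixed point.
Sat(A[b U (b & a)]) = {t3}
EF A[b U (b & a)]: least fixpoint, start Z0 = {t3}, add states with some successor in Z. Z1 = {t0, t3}; fixed.
Sat(EF A[b U (b & a)]) = {t0, t3}
t0 ∈ Sat(EF A[b U (b & a)]) = {t0, t3}, so the formula holds at t0.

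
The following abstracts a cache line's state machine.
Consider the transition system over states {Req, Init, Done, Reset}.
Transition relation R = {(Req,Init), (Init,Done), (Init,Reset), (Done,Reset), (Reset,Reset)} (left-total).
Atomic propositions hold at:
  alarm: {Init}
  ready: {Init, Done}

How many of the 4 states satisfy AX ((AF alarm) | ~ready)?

3

AF alarm: least fixpoint, start Z0 = {Init}, add states with every successor in Z. Z1 = {Req, Init}; fixed.
Sat(AF alarm) = {Req, Init}
Sat(~ready) = {Req, Reset}
Sat((AF alarm) | ~ready) = {Req, Init, Reset}
Sat(AX ((AF alarm) | ~ready)) = {s : every successor in {Req, Init, Reset}} = {Req, Done, Reset}
|Sat(AX ((AF alarm) | ~ready))| = |{Req, Done, Reset}| = 3.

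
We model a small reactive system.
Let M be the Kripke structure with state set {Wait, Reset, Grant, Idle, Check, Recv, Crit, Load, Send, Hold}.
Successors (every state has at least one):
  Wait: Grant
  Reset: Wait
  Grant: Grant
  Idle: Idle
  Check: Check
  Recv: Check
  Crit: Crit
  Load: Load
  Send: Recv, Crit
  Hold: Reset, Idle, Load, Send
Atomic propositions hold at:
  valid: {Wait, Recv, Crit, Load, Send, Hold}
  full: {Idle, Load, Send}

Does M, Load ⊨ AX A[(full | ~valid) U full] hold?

Sat(~valid) = {Reset, Grant, Idle, Check}
Sat(full | ~valid) = {Reset, Grant, Idle, Check, Load, Send}
A[(full | ~valid) U full]: least fixpoint, start Z0 = Sat(full) = {Idle, Load, Send}, add states in Sat(full | ~valid) with every successor in Z. Already a fixed point.
Sat(A[(full | ~valid) U full]) = {Idle, Load, Send}
Sat(AX A[(full | ~valid) U full]) = {s : every successor in {Idle, Load, Send}} = {Idle, Load}
Load ∈ Sat(AX A[(full | ~valid) U full]) = {Idle, Load}, so the formula holds at Load.

Yes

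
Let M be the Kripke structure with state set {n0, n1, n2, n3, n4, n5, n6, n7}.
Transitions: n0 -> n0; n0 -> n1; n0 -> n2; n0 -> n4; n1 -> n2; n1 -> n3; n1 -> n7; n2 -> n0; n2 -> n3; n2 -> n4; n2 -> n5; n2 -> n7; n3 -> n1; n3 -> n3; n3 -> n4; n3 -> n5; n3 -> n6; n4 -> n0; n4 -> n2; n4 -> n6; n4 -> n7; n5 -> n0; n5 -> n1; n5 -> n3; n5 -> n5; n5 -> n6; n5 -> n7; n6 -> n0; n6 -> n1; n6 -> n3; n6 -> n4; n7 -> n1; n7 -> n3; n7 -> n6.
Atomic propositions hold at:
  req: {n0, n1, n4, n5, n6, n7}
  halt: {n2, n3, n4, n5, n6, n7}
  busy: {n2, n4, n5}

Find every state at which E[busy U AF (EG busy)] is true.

EG busy: greatest fixpoint, start Z0 = {n2, n4, n5}, keep only states in Sat with some successor in Z. Already a fixed point.
Sat(EG busy) = {n2, n4, n5}
AF (EG busy): least fixpoint, start Z0 = {n2, n4, n5}, add states with every successor in Z. Already a fixed point.
Sat(AF (EG busy)) = {n2, n4, n5}
E[busy U AF (EG busy)]: least fixpoint, start Z0 = Sat(AF (EG busy)) = {n2, n4, n5}, add states in Sat(busy) with some successor in Z. Already a fixed point.
Sat(E[busy U AF (EG busy)]) = {n2, n4, n5}

{n2, n4, n5}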